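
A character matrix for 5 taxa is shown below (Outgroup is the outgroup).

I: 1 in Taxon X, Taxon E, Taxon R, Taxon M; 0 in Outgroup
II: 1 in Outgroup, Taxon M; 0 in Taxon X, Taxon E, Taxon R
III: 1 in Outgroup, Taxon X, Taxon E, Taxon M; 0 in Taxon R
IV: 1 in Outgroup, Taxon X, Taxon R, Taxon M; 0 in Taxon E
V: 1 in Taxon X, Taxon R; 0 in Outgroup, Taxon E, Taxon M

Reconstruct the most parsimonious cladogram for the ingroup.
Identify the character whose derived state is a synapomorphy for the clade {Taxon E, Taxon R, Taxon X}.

II

Character polarity is set by the outgroup: the derived state is whichever differs from the outgroup's state, so for II, III, IV the derived state is '0', and for the remaining characters it is '1'.
All ingroup taxa share the derived state '1' for I; it defines the ingroup but does not resolve relationships within it.
II: derived state '0' in Taxon E, Taxon R, and Taxon X only — synapomorphy for {Taxon E, Taxon R, Taxon X}.
III: derived state '0' in Taxon R only — an autapomorphy, so it tells us nothing about relationships among taxa.
IV (derived state '0') is unique to Taxon E (autapomorphy; uninformative for grouping).
V: derived state '1' in Taxon R and Taxon X only — synapomorphy for {Taxon R, Taxon X}.
Most parsimonious ingroup topology: (((Taxon X,Taxon R),Taxon E),Taxon M).
The clade {Taxon E, Taxon R, Taxon X} is supported by II: its derived state '0' occurs in exactly those taxa and in no other taxon (including the outgroup).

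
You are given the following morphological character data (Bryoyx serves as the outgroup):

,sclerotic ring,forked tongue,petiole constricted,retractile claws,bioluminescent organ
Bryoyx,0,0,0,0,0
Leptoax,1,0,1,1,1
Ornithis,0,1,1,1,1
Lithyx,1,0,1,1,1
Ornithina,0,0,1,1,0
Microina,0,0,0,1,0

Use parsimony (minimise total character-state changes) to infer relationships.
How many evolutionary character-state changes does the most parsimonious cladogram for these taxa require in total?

5

The outgroup has state '0' for every character, so '1' is the derived state throughout.
Only Leptoax and Lithyx show the derived state '1' for sclerotic ring, supporting them as a clade.
forked tongue: derived state '1' in Ornithis only — an autapomorphy, so it tells us nothing about relationships among taxa.
petiole constricted: derived state '1' in Leptoax, Lithyx, Ornithina, and Ornithis only — synapomorphy for {Leptoax, Lithyx, Ornithina, Ornithis}.
All ingroup taxa share the derived state '1' for retractile claws; it defines the ingroup but does not resolve relationships within it.
Only Leptoax, Lithyx, and Ornithis show the derived state '1' for bioluminescent organ, supporting them as a clade.
Most parsimonious ingroup topology: ((((Leptoax,Lithyx),Ornithis),Ornithina),Microina).
Changes per character on this tree: sclerotic ring: 1; forked tongue: 1; petiole constricted: 1; retractile claws: 1; bioluminescent organ: 1.
Total = 5.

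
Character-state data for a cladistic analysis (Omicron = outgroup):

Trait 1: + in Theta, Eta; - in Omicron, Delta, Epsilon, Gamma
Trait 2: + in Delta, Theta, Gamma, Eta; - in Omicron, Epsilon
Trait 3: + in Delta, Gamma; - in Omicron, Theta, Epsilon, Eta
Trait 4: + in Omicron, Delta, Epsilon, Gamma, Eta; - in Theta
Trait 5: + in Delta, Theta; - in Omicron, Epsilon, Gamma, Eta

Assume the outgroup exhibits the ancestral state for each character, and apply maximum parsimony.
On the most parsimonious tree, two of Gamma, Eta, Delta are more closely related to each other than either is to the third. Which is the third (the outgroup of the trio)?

Eta

Character polarity is set by the outgroup: the derived state is whichever differs from the outgroup's state, so for Trait 4 the derived state is '-', and for the remaining characters it is '+'.
Only Eta and Theta show the derived state '+' for Trait 1, supporting them as a clade.
Trait 2 (derived state '+') is shared by Delta, Eta, Gamma, and Theta — a synapomorphy uniting that clade.
Trait 3 (derived state '+') is shared by Delta and Gamma — a synapomorphy uniting that clade.
Trait 4 (derived state '-') is unique to Theta (autapomorphy; uninformative for grouping).
Trait 5 groups Delta and Theta, which is incompatible with the clades supported by the remaining characters; treating it as convergent (homoplasy) costs fewer steps than any alternative tree.
Most parsimonious ingroup topology: (((Delta,Gamma),(Theta,Eta)),Epsilon).
Delta and Gamma share a more recent common ancestor with each other than either does with Eta, so Eta is the least closely related of the three.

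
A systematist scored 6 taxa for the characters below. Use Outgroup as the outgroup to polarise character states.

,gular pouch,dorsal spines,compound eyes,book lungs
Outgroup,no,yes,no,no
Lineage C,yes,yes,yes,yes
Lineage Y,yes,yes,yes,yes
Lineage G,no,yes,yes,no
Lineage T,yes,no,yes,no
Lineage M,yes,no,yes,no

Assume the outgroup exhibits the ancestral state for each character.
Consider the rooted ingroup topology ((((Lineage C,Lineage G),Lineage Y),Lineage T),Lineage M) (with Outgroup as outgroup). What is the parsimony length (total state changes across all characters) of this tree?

Map each character onto ((((Lineage C,Lineage G),Lineage Y),Lineage T),Lineage M) (rooted by Outgroup) and count the minimum state changes it requires (Fitch parsimony):
gular pouch: 2; dorsal spines: 2; compound eyes: 1; book lungs: 2.
Total tree length = 7.

7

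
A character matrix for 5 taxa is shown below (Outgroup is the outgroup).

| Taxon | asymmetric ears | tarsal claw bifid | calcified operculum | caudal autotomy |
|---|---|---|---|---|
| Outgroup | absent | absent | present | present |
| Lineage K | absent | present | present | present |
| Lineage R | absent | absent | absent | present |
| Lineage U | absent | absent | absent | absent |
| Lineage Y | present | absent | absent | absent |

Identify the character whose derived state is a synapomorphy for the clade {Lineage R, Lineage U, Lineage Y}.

calcified operculum

Character polarity is set by the outgroup: the derived state is whichever differs from the outgroup's state, so for calcified operculum, caudal autotomy the derived state is 'absent', and for the remaining characters it is 'present'.
asymmetric ears (derived state 'present') is unique to Lineage Y (autapomorphy; uninformative for grouping).
tarsal claw bifid: derived state 'present' in Lineage K only — an autapomorphy, so it tells us nothing about relationships among taxa.
calcified operculum: derived state 'absent' in Lineage R, Lineage U, and Lineage Y only — synapomorphy for {Lineage R, Lineage U, Lineage Y}.
caudal autotomy (derived state 'absent') is shared by Lineage U and Lineage Y — a synapomorphy uniting that clade.
Most parsimonious ingroup topology: (Lineage K,(Lineage R,(Lineage U,Lineage Y))).
The clade {Lineage R, Lineage U, Lineage Y} is supported by calcified operculum: its derived state 'absent' occurs in exactly those taxa and in no other taxon (including the outgroup).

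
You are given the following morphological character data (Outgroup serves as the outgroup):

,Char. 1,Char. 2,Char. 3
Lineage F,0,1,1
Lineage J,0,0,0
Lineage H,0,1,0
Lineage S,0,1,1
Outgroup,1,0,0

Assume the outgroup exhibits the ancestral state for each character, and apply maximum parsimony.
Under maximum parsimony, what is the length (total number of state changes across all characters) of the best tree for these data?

3

Character polarity is set by the outgroup: the derived state is whichever differs from the outgroup's state, so for Char. 1 the derived state is '0', and for the remaining characters it is '1'.
Char. 1 (derived state '0') is shared by all ingroup taxa — unites the whole ingroup.
Only Lineage F, Lineage H, and Lineage S show the derived state '1' for Char. 2, supporting them as a clade.
Char. 3: derived state '1' in Lineage F and Lineage S only — synapomorphy for {Lineage F, Lineage S}.
Most parsimonious ingroup topology: (((Lineage F,Lineage S),Lineage H),Lineage J).
Changes per character on this tree: Char. 1: 1; Char. 2: 1; Char. 3: 1.
Total = 3.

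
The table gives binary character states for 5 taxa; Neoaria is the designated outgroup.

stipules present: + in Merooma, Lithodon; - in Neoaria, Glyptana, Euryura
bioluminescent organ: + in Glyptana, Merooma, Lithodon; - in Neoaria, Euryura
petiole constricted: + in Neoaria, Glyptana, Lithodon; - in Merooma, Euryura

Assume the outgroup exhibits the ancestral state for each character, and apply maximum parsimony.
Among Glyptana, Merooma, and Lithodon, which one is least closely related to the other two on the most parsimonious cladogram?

Glyptana

Character polarity is set by the outgroup: the derived state is whichever differs from the outgroup's state, so for petiole constricted the derived state is '-', and for the remaining characters it is '+'.
Only Lithodon and Merooma show the derived state '+' for stipules present, supporting them as a clade.
Only Glyptana, Lithodon, and Merooma show the derived state '+' for bioluminescent organ, supporting them as a clade.
petiole constricted (state '-') occurs in Euryura and Merooma but conflicts with the nesting implied by the other characters — most parsimoniously interpreted as homoplasy.
Most parsimonious ingroup topology: (((Merooma,Lithodon),Glyptana),Euryura).
Merooma and Lithodon share a more recent common ancestor with each other than either does with Glyptana, so Glyptana is the least closely related of the three.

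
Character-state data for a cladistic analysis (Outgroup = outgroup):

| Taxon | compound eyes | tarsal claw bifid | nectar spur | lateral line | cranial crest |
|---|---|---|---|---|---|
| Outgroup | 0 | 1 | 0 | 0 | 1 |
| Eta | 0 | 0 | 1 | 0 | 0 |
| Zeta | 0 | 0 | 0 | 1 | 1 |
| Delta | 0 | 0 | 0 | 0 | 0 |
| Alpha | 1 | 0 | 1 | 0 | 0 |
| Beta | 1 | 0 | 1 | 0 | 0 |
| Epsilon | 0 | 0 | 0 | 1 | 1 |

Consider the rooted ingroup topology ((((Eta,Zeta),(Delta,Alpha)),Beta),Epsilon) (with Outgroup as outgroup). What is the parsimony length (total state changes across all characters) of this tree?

10

Map each character onto ((((Eta,Zeta),(Delta,Alpha)),Beta),Epsilon) (rooted by Outgroup) and count the minimum state changes it requires (Fitch parsimony):
compound eyes: 2; tarsal claw bifid: 1; nectar spur: 3; lateral line: 2; cranial crest: 2.
Total tree length = 10.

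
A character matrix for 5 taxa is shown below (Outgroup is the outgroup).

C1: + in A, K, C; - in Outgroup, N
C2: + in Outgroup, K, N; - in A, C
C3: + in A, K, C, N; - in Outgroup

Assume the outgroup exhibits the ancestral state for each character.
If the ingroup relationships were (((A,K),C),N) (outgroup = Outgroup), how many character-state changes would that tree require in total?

4

Map each character onto (((A,K),C),N) (rooted by Outgroup) and count the minimum state changes it requires (Fitch parsimony):
C1: 1; C2: 2; C3: 1.
Total tree length = 4.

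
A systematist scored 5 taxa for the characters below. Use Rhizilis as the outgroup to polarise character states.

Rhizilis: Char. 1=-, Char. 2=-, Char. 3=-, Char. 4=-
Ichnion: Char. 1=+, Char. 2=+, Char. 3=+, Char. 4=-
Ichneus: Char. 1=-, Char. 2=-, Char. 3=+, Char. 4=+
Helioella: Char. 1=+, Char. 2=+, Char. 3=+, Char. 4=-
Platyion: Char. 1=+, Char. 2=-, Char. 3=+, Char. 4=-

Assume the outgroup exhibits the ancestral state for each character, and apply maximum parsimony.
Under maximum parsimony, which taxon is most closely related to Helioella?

Ichnion

The outgroup has state '-' for every character, so '+' is the derived state throughout.
Char. 1: derived state '+' in Helioella, Ichnion, and Platyion only — synapomorphy for {Helioella, Ichnion, Platyion}.
Char. 2: derived state '+' in Helioella and Ichnion only — synapomorphy for {Helioella, Ichnion}.
All ingroup taxa share the derived state '+' for Char. 3; it defines the ingroup but does not resolve relationships within it.
Char. 4 (derived state '+') is unique to Ichneus (autapomorphy; uninformative for grouping).
Most parsimonious ingroup topology: (((Ichnion,Helioella),Platyion),Ichneus).
Helioella and Ichnion form a cherry on this tree, so they are sister taxa.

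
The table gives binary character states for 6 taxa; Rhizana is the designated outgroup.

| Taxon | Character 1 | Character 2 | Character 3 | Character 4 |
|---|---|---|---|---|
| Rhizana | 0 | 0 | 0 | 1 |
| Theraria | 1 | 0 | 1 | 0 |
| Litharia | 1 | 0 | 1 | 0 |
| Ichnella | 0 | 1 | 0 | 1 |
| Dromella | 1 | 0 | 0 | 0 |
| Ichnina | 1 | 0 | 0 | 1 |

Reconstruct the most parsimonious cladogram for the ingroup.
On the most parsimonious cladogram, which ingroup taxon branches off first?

Ichnella

Character polarity is set by the outgroup: the derived state is whichever differs from the outgroup's state, so for Character 4 the derived state is '0', and for the remaining characters it is '1'.
Only Dromella, Ichnina, Litharia, and Theraria show the derived state '1' for Character 1, supporting them as a clade.
Character 2 (derived state '1') is unique to Ichnella (autapomorphy; uninformative for grouping).
Only Litharia and Theraria show the derived state '1' for Character 3, supporting them as a clade.
Character 4 (derived state '0') is shared by Dromella, Litharia, and Theraria — a synapomorphy uniting that clade.
Most parsimonious ingroup topology: ((((Theraria,Litharia),Dromella),Ichnina),Ichnella).
Ichnella is sister to the clade containing all other ingroup taxa, so it is the earliest-diverging (most basal) ingroup lineage.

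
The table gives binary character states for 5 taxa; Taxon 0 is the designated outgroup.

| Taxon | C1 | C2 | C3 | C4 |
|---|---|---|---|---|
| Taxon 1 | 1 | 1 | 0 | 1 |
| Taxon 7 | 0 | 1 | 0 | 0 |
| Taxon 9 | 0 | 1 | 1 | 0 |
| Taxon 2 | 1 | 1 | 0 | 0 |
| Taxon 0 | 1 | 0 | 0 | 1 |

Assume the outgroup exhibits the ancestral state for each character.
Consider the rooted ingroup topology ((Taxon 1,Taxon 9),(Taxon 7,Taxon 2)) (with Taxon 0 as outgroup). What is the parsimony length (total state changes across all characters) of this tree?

6

Map each character onto ((Taxon 1,Taxon 9),(Taxon 7,Taxon 2)) (rooted by Taxon 0) and count the minimum state changes it requires (Fitch parsimony):
C1: 2; C2: 1; C3: 1; C4: 2.
Total tree length = 6.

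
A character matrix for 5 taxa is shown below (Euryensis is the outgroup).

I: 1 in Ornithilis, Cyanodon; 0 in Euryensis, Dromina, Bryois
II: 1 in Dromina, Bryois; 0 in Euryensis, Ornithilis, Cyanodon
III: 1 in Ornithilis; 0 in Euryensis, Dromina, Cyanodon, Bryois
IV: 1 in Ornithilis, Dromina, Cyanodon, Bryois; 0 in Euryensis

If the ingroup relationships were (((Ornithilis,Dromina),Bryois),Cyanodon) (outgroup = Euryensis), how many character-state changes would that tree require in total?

6

Map each character onto (((Ornithilis,Dromina),Bryois),Cyanodon) (rooted by Euryensis) and count the minimum state changes it requires (Fitch parsimony):
I: 2; II: 2; III: 1; IV: 1.
Total tree length = 6.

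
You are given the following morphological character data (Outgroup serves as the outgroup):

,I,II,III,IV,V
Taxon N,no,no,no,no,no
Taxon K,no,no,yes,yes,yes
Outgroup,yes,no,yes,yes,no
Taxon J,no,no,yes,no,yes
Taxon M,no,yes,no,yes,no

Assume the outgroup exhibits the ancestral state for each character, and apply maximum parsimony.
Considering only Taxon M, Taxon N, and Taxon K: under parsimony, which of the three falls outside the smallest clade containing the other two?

Character polarity is set by the outgroup: the derived state is whichever differs from the outgroup's state, so for I, III, IV the derived state is 'no', and for the remaining characters it is 'yes'.
I (derived state 'no') is shared by all ingroup taxa — unites the whole ingroup.
II: derived state 'yes' in Taxon M only — an autapomorphy, so it tells us nothing about relationships among taxa.
III (derived state 'no') is shared by Taxon M and Taxon N — a synapomorphy uniting that clade.
IV (state 'no') occurs in Taxon J and Taxon N but conflicts with the nesting implied by the other characters — most parsimoniously interpreted as homoplasy.
Only Taxon J and Taxon K show the derived state 'yes' for V, supporting them as a clade.
Most parsimonious ingroup topology: ((Taxon N,Taxon M),(Taxon J,Taxon K)).
Taxon N and Taxon M share a more recent common ancestor with each other than either does with Taxon K, so Taxon K is the least closely related of the three.

Taxon K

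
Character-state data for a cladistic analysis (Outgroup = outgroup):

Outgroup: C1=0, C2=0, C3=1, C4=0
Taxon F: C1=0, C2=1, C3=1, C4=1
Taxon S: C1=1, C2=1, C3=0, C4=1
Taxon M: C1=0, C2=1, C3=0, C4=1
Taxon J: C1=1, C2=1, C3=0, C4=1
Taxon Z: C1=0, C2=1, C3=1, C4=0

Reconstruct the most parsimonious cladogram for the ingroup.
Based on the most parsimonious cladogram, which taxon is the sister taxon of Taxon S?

Taxon J

Character polarity is set by the outgroup: the derived state is whichever differs from the outgroup's state, so for C3 the derived state is '0', and for the remaining characters it is '1'.
Only Taxon J and Taxon S show the derived state '1' for C1, supporting them as a clade.
All ingroup taxa share the derived state '1' for C2; it defines the ingroup but does not resolve relationships within it.
Only Taxon J, Taxon M, and Taxon S show the derived state '0' for C3, supporting them as a clade.
Only Taxon F, Taxon J, Taxon M, and Taxon S show the derived state '1' for C4, supporting them as a clade.
Most parsimonious ingroup topology: ((Taxon F,((Taxon S,Taxon J),Taxon M)),Taxon Z).
Taxon S and Taxon J form a cherry on this tree, so they are sister taxa.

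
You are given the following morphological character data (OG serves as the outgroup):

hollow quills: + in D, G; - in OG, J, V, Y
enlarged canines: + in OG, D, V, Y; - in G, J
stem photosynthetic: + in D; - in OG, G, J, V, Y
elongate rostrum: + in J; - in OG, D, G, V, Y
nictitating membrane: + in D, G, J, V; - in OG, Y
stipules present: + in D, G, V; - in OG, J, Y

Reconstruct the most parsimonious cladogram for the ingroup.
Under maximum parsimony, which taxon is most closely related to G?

D

Character polarity is set by the outgroup: the derived state is whichever differs from the outgroup's state, so for enlarged canines the derived state is '-', and for the remaining characters it is '+'.
hollow quills (derived state '+') is shared by D and G — a synapomorphy uniting that clade.
enlarged canines (state '-') occurs in G and J but conflicts with the nesting implied by the other characters — most parsimoniously interpreted as homoplasy.
stem photosynthetic (derived state '+') is unique to D (autapomorphy; uninformative for grouping).
elongate rostrum (derived state '+') is unique to J (autapomorphy; uninformative for grouping).
Only D, G, J, and V show the derived state '+' for nictitating membrane, supporting them as a clade.
stipules present: derived state '+' in D, G, and V only — synapomorphy for {D, G, V}.
Most parsimonious ingroup topology: ((((D,G),V),J),Y).
G and D form a cherry on this tree, so they are sister taxa.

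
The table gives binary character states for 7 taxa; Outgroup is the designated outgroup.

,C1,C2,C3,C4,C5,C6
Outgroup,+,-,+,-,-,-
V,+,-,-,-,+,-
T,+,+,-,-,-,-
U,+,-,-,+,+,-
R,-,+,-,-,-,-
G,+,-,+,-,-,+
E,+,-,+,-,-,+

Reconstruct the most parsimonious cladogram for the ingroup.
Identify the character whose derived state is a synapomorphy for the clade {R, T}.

C2

Character polarity is set by the outgroup: the derived state is whichever differs from the outgroup's state, so for C1, C3 the derived state is '-', and for the remaining characters it is '+'.
C1: derived state '-' in R only — an autapomorphy, so it tells us nothing about relationships among taxa.
C2: derived state '+' in R and T only — synapomorphy for {R, T}.
C3 (derived state '-') is shared by R, T, U, and V — a synapomorphy uniting that clade.
C4: derived state '+' in U only — an autapomorphy, so it tells us nothing about relationships among taxa.
Only U and V show the derived state '+' for C5, supporting them as a clade.
C6: derived state '+' in E and G only — synapomorphy for {E, G}.
Most parsimonious ingroup topology: (((V,U),(T,R)),(G,E)).
The clade {R, T} is supported by C2: its derived state '+' occurs in exactly those taxa and in no other taxon (including the outgroup).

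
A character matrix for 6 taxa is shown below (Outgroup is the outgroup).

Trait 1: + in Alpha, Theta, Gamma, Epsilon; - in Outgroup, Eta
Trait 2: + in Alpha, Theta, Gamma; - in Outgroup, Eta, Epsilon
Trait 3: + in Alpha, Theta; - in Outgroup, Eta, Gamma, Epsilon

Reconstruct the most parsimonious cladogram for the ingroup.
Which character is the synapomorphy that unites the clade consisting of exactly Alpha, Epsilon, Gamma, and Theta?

Trait 1

The outgroup has state '-' for every character, so '+' is the derived state throughout.
Trait 1 (derived state '+') is shared by Alpha, Epsilon, Gamma, and Theta — a synapomorphy uniting that clade.
Trait 2 (derived state '+') is shared by Alpha, Gamma, and Theta — a synapomorphy uniting that clade.
Only Alpha and Theta show the derived state '+' for Trait 3, supporting them as a clade.
Most parsimonious ingroup topology: ((((Alpha,Theta),Gamma),Epsilon),Eta).
The clade {Alpha, Epsilon, Gamma, Theta} is supported by Trait 1: its derived state '+' occurs in exactly those taxa and in no other taxon (including the outgroup).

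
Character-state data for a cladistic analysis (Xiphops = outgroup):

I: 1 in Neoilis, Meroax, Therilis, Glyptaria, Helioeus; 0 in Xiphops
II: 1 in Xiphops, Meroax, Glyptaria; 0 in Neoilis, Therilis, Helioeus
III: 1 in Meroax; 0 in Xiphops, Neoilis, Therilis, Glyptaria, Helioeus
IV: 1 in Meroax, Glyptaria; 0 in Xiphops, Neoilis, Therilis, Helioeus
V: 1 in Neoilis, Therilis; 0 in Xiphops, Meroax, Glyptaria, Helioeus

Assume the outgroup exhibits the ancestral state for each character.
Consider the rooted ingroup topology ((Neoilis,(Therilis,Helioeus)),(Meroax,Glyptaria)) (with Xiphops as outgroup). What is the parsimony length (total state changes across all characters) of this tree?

6

Map each character onto ((Neoilis,(Therilis,Helioeus)),(Meroax,Glyptaria)) (rooted by Xiphops) and count the minimum state changes it requires (Fitch parsimony):
I: 1; II: 1; III: 1; IV: 1; V: 2.
Total tree length = 6.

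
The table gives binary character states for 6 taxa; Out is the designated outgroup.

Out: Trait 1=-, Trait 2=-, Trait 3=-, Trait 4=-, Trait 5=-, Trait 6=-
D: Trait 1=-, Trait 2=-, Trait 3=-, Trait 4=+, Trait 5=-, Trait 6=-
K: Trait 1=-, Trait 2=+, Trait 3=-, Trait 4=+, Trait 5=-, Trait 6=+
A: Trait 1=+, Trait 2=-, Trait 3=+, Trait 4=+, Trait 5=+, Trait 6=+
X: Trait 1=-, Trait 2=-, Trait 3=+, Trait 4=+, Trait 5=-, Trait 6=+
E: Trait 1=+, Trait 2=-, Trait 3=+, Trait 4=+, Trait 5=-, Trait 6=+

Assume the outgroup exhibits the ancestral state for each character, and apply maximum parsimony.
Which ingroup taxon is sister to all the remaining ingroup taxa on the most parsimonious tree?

D

The outgroup has state '-' for every character, so '+' is the derived state throughout.
Only A and E show the derived state '+' for Trait 1, supporting them as a clade.
Trait 2 (derived state '+') is unique to K (autapomorphy; uninformative for grouping).
Trait 3: derived state '+' in A, E, and X only — synapomorphy for {A, E, X}.
Trait 4 (derived state '+') is shared by all ingroup taxa — unites the whole ingroup.
Trait 5: derived state '+' in A only — an autapomorphy, so it tells us nothing about relationships among taxa.
Trait 6: derived state '+' in A, E, K, and X only — synapomorphy for {A, E, K, X}.
Most parsimonious ingroup topology: (D,(K,((A,E),X))).
D is sister to the clade containing all other ingroup taxa, so it is the earliest-diverging (most basal) ingroup lineage.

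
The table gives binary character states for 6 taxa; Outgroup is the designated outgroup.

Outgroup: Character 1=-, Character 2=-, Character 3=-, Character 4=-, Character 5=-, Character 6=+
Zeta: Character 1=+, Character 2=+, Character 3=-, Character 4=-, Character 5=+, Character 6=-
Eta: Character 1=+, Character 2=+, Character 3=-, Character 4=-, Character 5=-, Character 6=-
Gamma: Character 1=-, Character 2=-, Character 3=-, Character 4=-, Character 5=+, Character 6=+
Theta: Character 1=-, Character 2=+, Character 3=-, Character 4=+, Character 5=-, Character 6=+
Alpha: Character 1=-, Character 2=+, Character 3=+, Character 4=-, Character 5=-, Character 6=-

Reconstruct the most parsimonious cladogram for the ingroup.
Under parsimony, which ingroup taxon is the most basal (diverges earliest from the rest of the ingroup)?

Character polarity is set by the outgroup: the derived state is whichever differs from the outgroup's state, so for Character 6 the derived state is '-', and for the remaining characters it is '+'.
Only Eta and Zeta show the derived state '+' for Character 1, supporting them as a clade.
Character 2 (derived state '+') is shared by Alpha, Eta, Theta, and Zeta — a synapomorphy uniting that clade.
Character 3: derived state '+' in Alpha only — an autapomorphy, so it tells us nothing about relationships among taxa.
Character 4: derived state '+' in Theta only — an autapomorphy, so it tells us nothing about relationships among taxa.
Character 5 (state '+') occurs in Gamma and Zeta but conflicts with the nesting implied by the other characters — most parsimoniously interpreted as homoplasy.
Only Alpha, Eta, and Zeta show the derived state '-' for Character 6, supporting them as a clade.
Most parsimonious ingroup topology: ((((Zeta,Eta),Alpha),Theta),Gamma).
Gamma is sister to the clade containing all other ingroup taxa, so it is the earliest-diverging (most basal) ingroup lineage.

Gamma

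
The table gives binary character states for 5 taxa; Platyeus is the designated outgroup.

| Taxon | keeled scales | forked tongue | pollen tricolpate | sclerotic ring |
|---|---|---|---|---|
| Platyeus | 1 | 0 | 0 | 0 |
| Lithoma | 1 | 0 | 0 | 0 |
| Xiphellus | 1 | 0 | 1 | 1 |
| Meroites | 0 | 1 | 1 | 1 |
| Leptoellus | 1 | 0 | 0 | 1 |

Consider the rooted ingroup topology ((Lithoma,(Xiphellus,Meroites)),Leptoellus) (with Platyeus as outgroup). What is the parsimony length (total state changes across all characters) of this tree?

Map each character onto ((Lithoma,(Xiphellus,Meroites)),Leptoellus) (rooted by Platyeus) and count the minimum state changes it requires (Fitch parsimony):
keeled scales: 1; forked tongue: 1; pollen tricolpate: 1; sclerotic ring: 2.
Total tree length = 5.

5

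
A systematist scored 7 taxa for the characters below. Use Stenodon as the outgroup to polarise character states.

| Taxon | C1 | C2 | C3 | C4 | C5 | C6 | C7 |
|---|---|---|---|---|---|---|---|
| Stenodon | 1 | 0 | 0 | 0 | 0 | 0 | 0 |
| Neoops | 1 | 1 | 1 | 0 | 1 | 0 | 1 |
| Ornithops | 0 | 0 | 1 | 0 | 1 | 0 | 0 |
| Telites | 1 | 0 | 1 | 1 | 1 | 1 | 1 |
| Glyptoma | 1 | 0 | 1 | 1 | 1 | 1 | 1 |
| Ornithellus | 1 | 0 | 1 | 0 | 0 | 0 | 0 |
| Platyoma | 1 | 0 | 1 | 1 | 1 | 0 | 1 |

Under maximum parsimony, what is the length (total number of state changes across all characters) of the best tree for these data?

Character polarity is set by the outgroup: the derived state is whichever differs from the outgroup's state, so for C1 the derived state is '0', and for the remaining characters it is '1'.
C1: derived state '0' in Ornithops only — an autapomorphy, so it tells us nothing about relationships among taxa.
C2: derived state '1' in Neoops only — an autapomorphy, so it tells us nothing about relationships among taxa.
C3 (derived state '1') is shared by all ingroup taxa — unites the whole ingroup.
C4: derived state '1' in Glyptoma, Platyoma, and Telites only — synapomorphy for {Glyptoma, Platyoma, Telites}.
Only Glyptoma, Neoops, Ornithops, Platyoma, and Telites show the derived state '1' for C5, supporting them as a clade.
C6: derived state '1' in Glyptoma and Telites only — synapomorphy for {Glyptoma, Telites}.
C7: derived state '1' in Glyptoma, Neoops, Platyoma, and Telites only — synapomorphy for {Glyptoma, Neoops, Platyoma, Telites}.
Most parsimonious ingroup topology: (((Neoops,((Telites,Glyptoma),Platyoma)),Ornithops),Ornithellus).
Changes per character on this tree: C1: 1; C2: 1; C3: 1; C4: 1; C5: 1; C6: 1; C7: 1.
Total = 7.

7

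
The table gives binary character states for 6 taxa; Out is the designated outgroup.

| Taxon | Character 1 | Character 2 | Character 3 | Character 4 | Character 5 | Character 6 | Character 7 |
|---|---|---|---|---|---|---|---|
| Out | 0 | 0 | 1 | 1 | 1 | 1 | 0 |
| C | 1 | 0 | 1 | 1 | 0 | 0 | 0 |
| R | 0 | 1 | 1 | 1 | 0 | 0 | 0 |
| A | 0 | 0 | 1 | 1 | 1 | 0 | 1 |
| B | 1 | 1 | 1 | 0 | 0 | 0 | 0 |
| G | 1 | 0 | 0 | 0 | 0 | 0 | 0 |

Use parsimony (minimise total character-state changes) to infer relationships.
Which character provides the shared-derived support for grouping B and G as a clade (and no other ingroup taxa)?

Character polarity is set by the outgroup: the derived state is whichever differs from the outgroup's state, so for Character 3, Character 4, Character 5, Character 6 the derived state is '0', and for the remaining characters it is '1'.
Character 1: derived state '1' in B, C, and G only — synapomorphy for {B, C, G}.
Character 2 (state '1') occurs in B and R but conflicts with the nesting implied by the other characters — most parsimoniously interpreted as homoplasy.
Character 3: derived state '0' in G only — an autapomorphy, so it tells us nothing about relationships among taxa.
Only B and G show the derived state '0' for Character 4, supporting them as a clade.
Character 5: derived state '0' in B, C, G, and R only — synapomorphy for {B, C, G, R}.
All ingroup taxa share the derived state '0' for Character 6; it defines the ingroup but does not resolve relationships within it.
Character 7: derived state '1' in A only — an autapomorphy, so it tells us nothing about relationships among taxa.
Most parsimonious ingroup topology: (((C,(B,G)),R),A).
The clade {B, G} is supported by Character 4: its derived state '0' occurs in exactly those taxa and in no other taxon (including the outgroup).

Character 4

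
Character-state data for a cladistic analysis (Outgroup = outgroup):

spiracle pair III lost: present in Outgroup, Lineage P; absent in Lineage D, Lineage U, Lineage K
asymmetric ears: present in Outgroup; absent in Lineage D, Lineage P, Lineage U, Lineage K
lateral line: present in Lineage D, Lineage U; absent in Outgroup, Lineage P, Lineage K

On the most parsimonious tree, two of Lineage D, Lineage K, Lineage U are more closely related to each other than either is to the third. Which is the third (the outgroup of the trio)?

Lineage K

Character polarity is set by the outgroup: the derived state is whichever differs from the outgroup's state, so for spiracle pair III lost, asymmetric ears the derived state is 'absent', and for the remaining characters it is 'present'.
spiracle pair III lost: derived state 'absent' in Lineage D, Lineage K, and Lineage U only — synapomorphy for {Lineage D, Lineage K, Lineage U}.
All ingroup taxa share the derived state 'absent' for asymmetric ears; it defines the ingroup but does not resolve relationships within it.
lateral line: derived state 'present' in Lineage D and Lineage U only — synapomorphy for {Lineage D, Lineage U}.
Most parsimonious ingroup topology: (((Lineage U,Lineage D),Lineage K),Lineage P).
Lineage U and Lineage D share a more recent common ancestor with each other than either does with Lineage K, so Lineage K is the least closely related of the three.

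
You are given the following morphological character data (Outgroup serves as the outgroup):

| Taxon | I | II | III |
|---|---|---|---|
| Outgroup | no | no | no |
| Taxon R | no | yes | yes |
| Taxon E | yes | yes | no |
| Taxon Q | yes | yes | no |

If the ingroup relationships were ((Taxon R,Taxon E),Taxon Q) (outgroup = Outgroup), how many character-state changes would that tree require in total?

4

Map each character onto ((Taxon R,Taxon E),Taxon Q) (rooted by Outgroup) and count the minimum state changes it requires (Fitch parsimony):
I: 2; II: 1; III: 1.
Total tree length = 4.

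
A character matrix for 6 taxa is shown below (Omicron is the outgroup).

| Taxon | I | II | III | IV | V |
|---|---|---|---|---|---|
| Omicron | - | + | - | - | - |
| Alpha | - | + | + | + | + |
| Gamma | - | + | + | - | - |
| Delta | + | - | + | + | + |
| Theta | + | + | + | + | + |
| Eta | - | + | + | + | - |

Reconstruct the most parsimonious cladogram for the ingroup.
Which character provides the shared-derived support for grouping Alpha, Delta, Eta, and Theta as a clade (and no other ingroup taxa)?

IV

Character polarity is set by the outgroup: the derived state is whichever differs from the outgroup's state, so for II the derived state is '-', and for the remaining characters it is '+'.
Only Delta and Theta show the derived state '+' for I, supporting them as a clade.
II (derived state '-') is unique to Delta (autapomorphy; uninformative for grouping).
All ingroup taxa share the derived state '+' for III; it defines the ingroup but does not resolve relationships within it.
IV (derived state '+') is shared by Alpha, Delta, Eta, and Theta — a synapomorphy uniting that clade.
V: derived state '+' in Alpha, Delta, and Theta only — synapomorphy for {Alpha, Delta, Theta}.
Most parsimonious ingroup topology: (((Alpha,(Delta,Theta)),Eta),Gamma).
The clade {Alpha, Delta, Eta, Theta} is supported by IV: its derived state '+' occurs in exactly those taxa and in no other taxon (including the outgroup).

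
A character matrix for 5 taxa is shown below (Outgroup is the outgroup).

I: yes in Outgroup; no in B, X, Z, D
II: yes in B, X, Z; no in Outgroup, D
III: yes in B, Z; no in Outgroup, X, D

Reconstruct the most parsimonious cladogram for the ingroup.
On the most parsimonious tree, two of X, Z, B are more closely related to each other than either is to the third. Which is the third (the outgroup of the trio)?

Character polarity is set by the outgroup: the derived state is whichever differs from the outgroup's state, so for I the derived state is 'no', and for the remaining characters it is 'yes'.
I (derived state 'no') is shared by all ingroup taxa — unites the whole ingroup.
II: derived state 'yes' in B, X, and Z only — synapomorphy for {B, X, Z}.
III: derived state 'yes' in B and Z only — synapomorphy for {B, Z}.
Most parsimonious ingroup topology: (((B,Z),X),D).
Z and B share a more recent common ancestor with each other than either does with X, so X is the least closely related of the three.

X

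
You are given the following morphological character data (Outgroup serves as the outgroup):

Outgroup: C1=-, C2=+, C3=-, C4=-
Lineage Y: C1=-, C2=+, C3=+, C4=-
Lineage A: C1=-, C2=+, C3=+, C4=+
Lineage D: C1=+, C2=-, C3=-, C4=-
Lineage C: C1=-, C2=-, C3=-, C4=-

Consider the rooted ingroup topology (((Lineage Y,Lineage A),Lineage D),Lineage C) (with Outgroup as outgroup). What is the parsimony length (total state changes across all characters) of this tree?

Map each character onto (((Lineage Y,Lineage A),Lineage D),Lineage C) (rooted by Outgroup) and count the minimum state changes it requires (Fitch parsimony):
C1: 1; C2: 2; C3: 1; C4: 1.
Total tree length = 5.

5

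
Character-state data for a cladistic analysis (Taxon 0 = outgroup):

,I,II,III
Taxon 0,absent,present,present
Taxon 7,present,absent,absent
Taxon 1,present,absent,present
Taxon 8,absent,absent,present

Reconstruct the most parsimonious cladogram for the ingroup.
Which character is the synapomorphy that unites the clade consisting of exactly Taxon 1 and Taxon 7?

Character polarity is set by the outgroup: the derived state is whichever differs from the outgroup's state, so for II, III the derived state is 'absent', and for the remaining characters it is 'present'.
I: derived state 'present' in Taxon 1 and Taxon 7 only — synapomorphy for {Taxon 1, Taxon 7}.
II (derived state 'absent') is shared by all ingroup taxa — unites the whole ingroup.
III (derived state 'absent') is unique to Taxon 7 (autapomorphy; uninformative for grouping).
Most parsimonious ingroup topology: ((Taxon 7,Taxon 1),Taxon 8).
The clade {Taxon 1, Taxon 7} is supported by I: its derived state 'present' occurs in exactly those taxa and in no other taxon (including the outgroup).

I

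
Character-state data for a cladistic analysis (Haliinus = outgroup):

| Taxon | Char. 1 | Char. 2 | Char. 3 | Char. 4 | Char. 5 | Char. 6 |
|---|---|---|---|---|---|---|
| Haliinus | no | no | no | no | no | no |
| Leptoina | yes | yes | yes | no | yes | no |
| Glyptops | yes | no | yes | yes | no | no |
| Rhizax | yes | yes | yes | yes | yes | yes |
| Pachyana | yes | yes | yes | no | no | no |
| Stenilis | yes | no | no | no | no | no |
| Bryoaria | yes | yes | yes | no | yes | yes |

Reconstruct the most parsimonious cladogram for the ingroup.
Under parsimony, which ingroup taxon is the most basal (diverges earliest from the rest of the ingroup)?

The outgroup has state 'no' for every character, so 'yes' is the derived state throughout.
All ingroup taxa share the derived state 'yes' for Char. 1; it defines the ingroup but does not resolve relationships within it.
Only Bryoaria, Leptoina, Pachyana, and Rhizax show the derived state 'yes' for Char. 2, supporting them as a clade.
Char. 3: derived state 'yes' in Bryoaria, Glyptops, Leptoina, Pachyana, and Rhizax only — synapomorphy for {Bryoaria, Glyptops, Leptoina, Pachyana, Rhizax}.
Char. 4 (state 'yes') occurs in Glyptops and Rhizax but conflicts with the nesting implied by the other characters — most parsimoniously interpreted as homoplasy.
Char. 5: derived state 'yes' in Bryoaria, Leptoina, and Rhizax only — synapomorphy for {Bryoaria, Leptoina, Rhizax}.
Char. 6 (derived state 'yes') is shared by Bryoaria and Rhizax — a synapomorphy uniting that clade.
Most parsimonious ingroup topology: ((((Leptoina,(Rhizax,Bryoaria)),Pachyana),Glyptops),Stenilis).
Stenilis is sister to the clade containing all other ingroup taxa, so it is the earliest-diverging (most basal) ingroup lineage.

Stenilis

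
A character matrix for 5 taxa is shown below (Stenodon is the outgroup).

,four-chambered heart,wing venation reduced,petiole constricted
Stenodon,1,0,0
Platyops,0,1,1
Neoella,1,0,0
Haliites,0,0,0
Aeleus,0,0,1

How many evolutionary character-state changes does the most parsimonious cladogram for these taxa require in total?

Character polarity is set by the outgroup: the derived state is whichever differs from the outgroup's state, so for four-chambered heart the derived state is '0', and for the remaining characters it is '1'.
four-chambered heart (derived state '0') is shared by Aeleus, Haliites, and Platyops — a synapomorphy uniting that clade.
wing venation reduced: derived state '1' in Platyops only — an autapomorphy, so it tells us nothing about relationships among taxa.
petiole constricted: derived state '1' in Aeleus and Platyops only — synapomorphy for {Aeleus, Platyops}.
Most parsimonious ingroup topology: (((Platyops,Aeleus),Haliites),Neoella).
Changes per character on this tree: four-chambered heart: 1; wing venation reduced: 1; petiole constricted: 1.
Total = 3.

3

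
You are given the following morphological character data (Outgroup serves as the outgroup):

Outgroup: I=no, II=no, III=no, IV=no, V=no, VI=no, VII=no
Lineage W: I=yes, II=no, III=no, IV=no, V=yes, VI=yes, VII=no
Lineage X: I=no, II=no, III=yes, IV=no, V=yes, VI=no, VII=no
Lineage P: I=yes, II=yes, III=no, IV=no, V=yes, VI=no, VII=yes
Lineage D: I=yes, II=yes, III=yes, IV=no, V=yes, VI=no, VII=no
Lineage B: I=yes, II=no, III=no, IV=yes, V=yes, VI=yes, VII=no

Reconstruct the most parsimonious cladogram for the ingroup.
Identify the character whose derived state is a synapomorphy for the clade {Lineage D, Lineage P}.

II

The outgroup has state 'no' for every character, so 'yes' is the derived state throughout.
I (derived state 'yes') is shared by Lineage B, Lineage D, Lineage P, and Lineage W — a synapomorphy uniting that clade.
II (derived state 'yes') is shared by Lineage D and Lineage P — a synapomorphy uniting that clade.
III (state 'yes') occurs in Lineage D and Lineage X but conflicts with the nesting implied by the other characters — most parsimoniously interpreted as homoplasy.
IV: derived state 'yes' in Lineage B only — an autapomorphy, so it tells us nothing about relationships among taxa.
V (derived state 'yes') is shared by all ingroup taxa — unites the whole ingroup.
VI (derived state 'yes') is shared by Lineage B and Lineage W — a synapomorphy uniting that clade.
VII (derived state 'yes') is unique to Lineage P (autapomorphy; uninformative for grouping).
Most parsimonious ingroup topology: (((Lineage W,Lineage B),(Lineage P,Lineage D)),Lineage X).
The clade {Lineage D, Lineage P} is supported by II: its derived state 'yes' occurs in exactly those taxa and in no other taxon (including the outgroup).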